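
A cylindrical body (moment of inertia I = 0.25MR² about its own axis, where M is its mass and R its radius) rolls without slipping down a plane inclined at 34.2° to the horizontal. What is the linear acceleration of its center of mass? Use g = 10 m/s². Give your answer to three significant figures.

a ≈ 4.50 m/s²

Here I = 0.25MR², so the shape factor k = I/(MR²) = 0.25.
Translational: Mg sinθ − f = Ma. Rotational about the CM: fR = Iα = kMRa, so f = kMa.
Eliminating f: Mg sinθ = (1+k)Ma, so a = g sinθ/(1+k) = 10 × sin34.2° / 1.25 ≈ 4.50 m/s².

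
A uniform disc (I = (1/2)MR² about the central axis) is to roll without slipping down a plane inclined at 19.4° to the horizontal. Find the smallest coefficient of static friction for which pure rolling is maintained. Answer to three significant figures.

The moment of inertia is (1/2)MR², giving k ≡ I/(MR²) = 0.5.
Newton's second law down the slope: Mg sinθ − f = Ma. The torque equation fR = Iα (with α = a/R) gives f = kMa.
These give a = g sinθ/(1+k) and the required friction f = kMg sinθ/(1+k).
The normal force is N = Mg cosθ, so μ_min = f/N = k tanθ/(1+k).
μ_min = 0.5 × tan19.4° / 1.5 ≈ 0.117.

μ_min ≈ 0.117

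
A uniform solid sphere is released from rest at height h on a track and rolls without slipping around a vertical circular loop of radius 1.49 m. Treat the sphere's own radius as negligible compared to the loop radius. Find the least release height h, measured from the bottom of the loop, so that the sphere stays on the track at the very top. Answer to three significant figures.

h_min ≈ 4.02 m

For this body I = (2/5)MR², i.e. k = I/(MR²) = 0.4.
At the top, contact is just lost when gravity alone supplies the centripetal force: Mg = Mv_top²/r, i.e. v_top² = gr.
With ω = v/R, the kinetic energy at speed v is ½(1+k)Mv² = (7/10)Mv².
Energy conservation from release (height h) to the top (height 2r): Mgh = Mg(2r) + (7/10)M·gr.
Thus h_min = 2r + (1+k)r/2 = r(2 + 1.4/2) = 1.49 × 2.7 ≈ 4.02 m.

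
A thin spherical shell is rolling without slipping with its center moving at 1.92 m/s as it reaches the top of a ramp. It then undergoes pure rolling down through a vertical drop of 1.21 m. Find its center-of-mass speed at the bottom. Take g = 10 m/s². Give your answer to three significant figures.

v ≈ 4.27 m/s

Here I = (2/3)MR², so the shape factor k = I/(MR²) = 2/3.
Pure rolling means v = ωR; then KE = ½Mv² + ½I(v/R)² = ½(1+k)Mv² = (5/6)Mv².
Energy conservation: (5/6)Mv₀² + Mgh = (5/6)Mv², so v² = v₀² + 2gh/(1+k).
v = √(1.92² + 2×10×1.21/1.667) = √18.21 ≈ 4.27 m/s.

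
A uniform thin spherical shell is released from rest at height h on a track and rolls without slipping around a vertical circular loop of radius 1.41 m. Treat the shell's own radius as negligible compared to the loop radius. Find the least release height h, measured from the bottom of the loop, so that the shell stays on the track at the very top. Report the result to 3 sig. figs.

For this body I = (2/3)MR², i.e. k = I/(MR²) = 2/3.
At the top, contact is just lost when gravity alone supplies the centripetal force: Mg = Mv_top²/r, i.e. v_top² = gr.
With ω = v/R, the kinetic energy at speed v is ½(1+k)Mv² = (5/6)Mv².
Energy conservation from release (height h) to the top (height 2r): Mgh = Mg(2r) + (5/6)M·gr.
Thus h_min = 2r + (1+k)r/2 = r(2 + 1.667/2) = 1.41 × 2.833 ≈ 4.00 m.

h_min ≈ 4.00 m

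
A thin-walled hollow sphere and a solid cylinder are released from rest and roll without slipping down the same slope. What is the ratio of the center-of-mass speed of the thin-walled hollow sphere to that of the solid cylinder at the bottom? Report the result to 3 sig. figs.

v_ratio ≈ 0.949

Each satisfies Mgh = ½(1+k)Mv² with k = I/(MR²), so v ∝ 1/√(1+k).
For the thin-walled hollow sphere k = 2/3; for the solid cylinder k = 0.5.
v₁/v₂ = √((1+k₂)/(1+k₁)) = √(1.5/1.667) ≈ 0.949.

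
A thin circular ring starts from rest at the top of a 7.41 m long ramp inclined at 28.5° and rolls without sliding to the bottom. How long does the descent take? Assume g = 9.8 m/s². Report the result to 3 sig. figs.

Here I = MR², so the shape factor k = I/(MR²) = 1.
Translational: Mg sinθ − f = Ma. Rotational about the CM: fR = Iα = kMRa, so f = kMa.
Hence a = g sinθ/(1+k) = 9.8×sin28.5°/2 = 2.338 m/s².
Starting from rest, L = ½at², so t = √(2L/a) = √(2×7.41/2.338) ≈ 2.52 s.

t ≈ 2.52 s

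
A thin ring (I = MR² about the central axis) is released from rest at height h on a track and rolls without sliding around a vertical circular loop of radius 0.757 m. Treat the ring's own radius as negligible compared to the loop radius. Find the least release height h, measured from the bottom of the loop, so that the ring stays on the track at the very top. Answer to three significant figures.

h_min ≈ 2.27 m

Here I = MR², so the shape factor k = I/(MR²) = 1.
At the top, contact is just lost when gravity alone supplies the centripetal force: Mg = Mv_top²/r, i.e. v_top² = gr.
With ω = v/R, the kinetic energy at speed v is ½(1+k)Mv² = Mv².
Energy conservation from release (height h) to the top (height 2r): Mgh = Mg(2r) + M·gr.
Thus h_min = 2r + (1+k)r/2 = r(2 + 2/2) = 0.757 × 3 ≈ 2.27 m.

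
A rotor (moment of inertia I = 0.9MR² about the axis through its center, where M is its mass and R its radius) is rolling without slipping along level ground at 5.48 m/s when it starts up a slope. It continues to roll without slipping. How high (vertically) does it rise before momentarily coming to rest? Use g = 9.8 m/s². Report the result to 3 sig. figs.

h ≈ 2.91 m

Here I = 0.9MR², so the shape factor k = I/(MR²) = 0.9.
Rolling without slipping gives ω = v/R, so the total kinetic energy is ½Mv² + ½Iω² = ½(1+k)Mv² = (19/20)Mv².
All of this converts to potential energy at the highest point: (19/20)Mv₀² = Mgh.
Thus h = (1+k)v₀²/(2g) = 1.9 × 5.48² / (2 × 9.8) ≈ 2.91 m.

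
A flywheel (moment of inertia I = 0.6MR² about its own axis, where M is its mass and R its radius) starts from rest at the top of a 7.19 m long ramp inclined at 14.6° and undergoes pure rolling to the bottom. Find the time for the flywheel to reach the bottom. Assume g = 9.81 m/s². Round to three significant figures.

t ≈ 3.05 s

With I = 0.6MR², the ratio k = I/(MR²) is 0.6.
Along the incline Mg sinθ − f = Ma, and torque about the center fR = Iα = kMR²(a/R) gives f = kMa.
Hence a = g sinθ/(1+k) = 9.81×sin14.6°/1.6 = 1.546 m/s².
With constant a from rest, t = √(2L/a) = √(2·7.19/1.546) ≈ 3.05 s.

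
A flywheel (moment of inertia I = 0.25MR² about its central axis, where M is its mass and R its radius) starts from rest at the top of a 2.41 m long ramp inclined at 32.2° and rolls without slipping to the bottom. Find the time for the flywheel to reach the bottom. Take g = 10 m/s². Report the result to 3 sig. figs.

t ≈ 1.06 s

Here I = 0.25MR², so the shape factor k = I/(MR²) = 0.25.
Along the incline Mg sinθ − f = Ma, and torque about the center fR = Iα = kMR²(a/R) gives f = kMa.
Hence a = g sinθ/(1+k) = 10×sin32.2°/1.25 = 4.263 m/s².
With constant a from rest, t = √(2L/a) = √(2·2.41/4.263) ≈ 1.06 s.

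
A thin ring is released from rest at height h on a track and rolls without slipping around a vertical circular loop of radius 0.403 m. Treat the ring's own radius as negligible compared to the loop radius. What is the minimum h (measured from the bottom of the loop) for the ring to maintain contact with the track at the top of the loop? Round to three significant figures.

The moment of inertia is MR², giving k ≡ I/(MR²) = 1.
At the top, contact is just lost when gravity alone supplies the centripetal force: Mg = Mv_top²/r, i.e. v_top² = gr.
With ω = v/R, the kinetic energy at speed v is ½(1+k)Mv² = Mv².
Energy conservation from release (height h) to the top (height 2r): Mgh = Mg(2r) + M·gr.
Thus h_min = 2r + (1+k)r/2 = r(2 + 2/2) = 0.403 × 3 ≈ 1.21 m.

h_min ≈ 1.21 m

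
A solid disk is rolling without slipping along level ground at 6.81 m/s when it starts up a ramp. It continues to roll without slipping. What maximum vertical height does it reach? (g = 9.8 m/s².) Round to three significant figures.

h ≈ 3.55 m

Here I = (1/2)MR², so the shape factor k = I/(MR²) = 0.5.
Pure rolling means v = ωR; then KE = ½Mv² + ½I(v/R)² = ½(1+k)Mv² = (3/4)Mv².
All of this converts to potential energy at the highest point: (3/4)Mv₀² = Mgh.
Thus h = (1+k)v₀²/(2g) = 1.5 × 6.81² / (2 × 9.8) ≈ 3.55 m.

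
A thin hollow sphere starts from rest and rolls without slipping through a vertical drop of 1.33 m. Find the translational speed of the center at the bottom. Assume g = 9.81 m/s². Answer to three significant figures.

For this body I = (2/3)MR², i.e. k = I/(MR²) = 2/3.
The rolling condition ω = v/R makes the rotational term ½I(v/R)² = ½kMv², so KE_total = ½(1+k)Mv² = (5/6)Mv².
Setting Mgh = (5/6)Mv² gives v = √(2gh/(1+k)) = √(2·9.81·1.33/1.667) ≈ 3.96 m/s.

v ≈ 3.96 m/s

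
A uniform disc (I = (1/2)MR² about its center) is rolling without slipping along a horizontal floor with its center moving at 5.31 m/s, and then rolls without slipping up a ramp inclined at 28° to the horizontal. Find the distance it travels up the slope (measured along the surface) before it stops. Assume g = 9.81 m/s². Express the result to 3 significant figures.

d ≈ 4.59 m

With I = (1/2)MR², the ratio k = I/(MR²) is 0.5.
The rolling condition ω = v/R makes the rotational term ½I(v/R)² = ½kMv², so KE_total = ½(1+k)Mv² = (3/4)Mv².
Setting this equal to Mgh gives the vertical rise h = (1+k)v₀²/(2g) = 1.5×5.31²/(2×9.81) = 2.156 m.
Along the incline, d = h/sinθ = 2.156/sin28° ≈ 4.59 m.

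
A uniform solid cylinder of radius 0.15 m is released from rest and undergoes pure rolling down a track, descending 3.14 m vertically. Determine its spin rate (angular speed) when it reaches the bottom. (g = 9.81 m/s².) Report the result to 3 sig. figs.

ω ≈ 42.7 rad/s

Here I = (1/2)MR², so the shape factor k = I/(MR²) = 0.5.
Since it rolls without slipping, ω = v/R and KE = ½Mv² + ½Iω² = ½(1+k)Mv² = (3/4)Mv².
Energy conservation Mgh = ½(1+k)Mv² gives v = √(2gh/(1+k)) = √(2 × 9.81 × 3.14 / 1.5) = 6.409 m/s.
The angular speed follows from ω = v/R = 6.409/0.15 ≈ 42.7 rad/s.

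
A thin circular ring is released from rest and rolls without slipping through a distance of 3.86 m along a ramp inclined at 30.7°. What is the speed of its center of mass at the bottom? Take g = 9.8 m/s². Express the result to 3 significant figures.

Here I = MR², so the shape factor k = I/(MR²) = 1.
Since it rolls without slipping, ω = v/R and KE = ½Mv² + ½Iω² = ½(1+k)Mv² = Mv².
The vertical drop is h = L sinθ = 3.86 × sin30.7° = 1.971 m.
Energy conservation: Mgh = Mv², so v = √(2gh/(1+k)) = √(2 × 9.8 × 1.971 / 2) ≈ 4.39 m/s.

v ≈ 4.39 m/s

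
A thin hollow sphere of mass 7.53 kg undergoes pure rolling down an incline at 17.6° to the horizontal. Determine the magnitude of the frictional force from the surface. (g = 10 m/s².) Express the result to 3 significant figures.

The moment of inertia is (2/3)MR², giving k ≡ I/(MR²) = 2/3.
Translational: Mg sinθ − f = Ma. Rotational about the CM: fR = Iα = kMRa, so f = kMa.
Combining, a = g sinθ/(1+k) and f = kMa = kMg sinθ/(1+k).
f = (2/3) × 7.53 × 10 × sin17.6° / 1.667 ≈ 9.11 N.

f ≈ 9.11 N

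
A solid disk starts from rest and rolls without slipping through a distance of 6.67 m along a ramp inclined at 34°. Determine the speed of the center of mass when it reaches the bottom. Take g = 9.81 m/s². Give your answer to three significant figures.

v ≈ 6.98 m/s

The moment of inertia is (1/2)MR², giving k ≡ I/(MR²) = 0.5.
Rolling without slipping gives ω = v/R, so the total kinetic energy is ½Mv² + ½Iω² = ½(1+k)Mv² = (3/4)Mv².
The vertical drop is h = L sinθ = 6.67 × sin34° = 3.73 m.
Energy conservation: Mgh = (3/4)Mv², so v = √(2gh/(1+k)) = √(2 × 9.81 × 3.73 / 1.5) ≈ 6.98 m/s.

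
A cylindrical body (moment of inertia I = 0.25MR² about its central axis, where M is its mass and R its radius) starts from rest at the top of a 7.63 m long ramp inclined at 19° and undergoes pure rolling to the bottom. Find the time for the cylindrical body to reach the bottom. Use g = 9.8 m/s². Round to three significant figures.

Here I = 0.25MR², so the shape factor k = I/(MR²) = 0.25.
Newton's second law down the slope: Mg sinθ − f = Ma. The torque equation fR = Iα (with α = a/R) gives f = kMa.
Hence a = g sinθ/(1+k) = 9.8×sin19°/1.25 = 2.552 m/s².
With constant a from rest, t = √(2L/a) = √(2·7.63/2.552) ≈ 2.45 s.

t ≈ 2.45 s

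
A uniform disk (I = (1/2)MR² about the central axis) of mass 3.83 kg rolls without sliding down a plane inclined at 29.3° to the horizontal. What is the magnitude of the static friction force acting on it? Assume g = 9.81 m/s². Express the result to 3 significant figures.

The moment of inertia is (1/2)MR², giving k ≡ I/(MR²) = 0.5.
Along the incline Mg sinθ − f = Ma, and torque about the center fR = Iα = kMR²(a/R) gives f = kMa.
Combining, a = g sinθ/(1+k) and f = kMa = kMg sinθ/(1+k).
f = 0.5 × 3.83 × 9.81 × sin29.3° / 1.5 ≈ 6.13 N.

f ≈ 6.13 N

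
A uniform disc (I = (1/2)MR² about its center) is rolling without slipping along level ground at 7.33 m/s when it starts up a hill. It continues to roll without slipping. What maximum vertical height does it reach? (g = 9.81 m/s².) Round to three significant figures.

With I = (1/2)MR², the ratio k = I/(MR²) is 0.5.
Pure rolling means v = ωR; then KE = ½Mv² + ½I(v/R)² = ½(1+k)Mv² = (3/4)Mv².
At the top the kinetic energy is zero, so (3/4)Mv₀² = Mgh.
Thus h = (1+k)v₀²/(2g) = 1.5 × 7.33² / (2 × 9.81) ≈ 4.11 m.

h ≈ 4.11 m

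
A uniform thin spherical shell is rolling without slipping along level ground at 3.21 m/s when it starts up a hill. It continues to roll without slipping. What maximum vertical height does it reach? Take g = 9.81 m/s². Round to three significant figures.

The moment of inertia is (2/3)MR², giving k ≡ I/(MR²) = 2/3.
Pure rolling means v = ωR; then KE = ½Mv² + ½I(v/R)² = ½(1+k)Mv² = (5/6)Mv².
All of this converts to potential energy at the highest point: (5/6)Mv₀² = Mgh.
Thus h = (1+k)v₀²/(2g) = 1.667 × 3.21² / (2 × 9.81) ≈ 0.875 m.

h ≈ 0.875 m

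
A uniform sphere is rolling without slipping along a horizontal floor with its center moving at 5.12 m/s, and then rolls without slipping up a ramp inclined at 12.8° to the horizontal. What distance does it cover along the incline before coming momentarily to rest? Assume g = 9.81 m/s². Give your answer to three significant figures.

d ≈ 8.44 m

Here I = (2/5)MR², so the shape factor k = I/(MR²) = 0.4.
Pure rolling means v = ωR; then KE = ½Mv² + ½I(v/R)² = ½(1+k)Mv² = (7/10)Mv².
Setting this equal to Mgh gives the vertical rise h = (1+k)v₀²/(2g) = 1.4×5.12²/(2×9.81) = 1.871 m.
The distance along the slope is d = h/sinθ = 1.871/sin12.8° ≈ 8.44 m.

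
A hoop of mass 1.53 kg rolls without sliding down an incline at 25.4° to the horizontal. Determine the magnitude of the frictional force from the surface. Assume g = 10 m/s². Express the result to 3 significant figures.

For this body I = MR², i.e. k = I/(MR²) = 1.
Along the incline Mg sinθ − f = Ma, and torque about the center fR = Iα = kMR²(a/R) gives f = kMa.
Combining, a = g sinθ/(1+k) and f = kMa = kMg sinθ/(1+k).
f = 1 × 1.53 × 10 × sin25.4° / 2 ≈ 3.28 N.

f ≈ 3.28 N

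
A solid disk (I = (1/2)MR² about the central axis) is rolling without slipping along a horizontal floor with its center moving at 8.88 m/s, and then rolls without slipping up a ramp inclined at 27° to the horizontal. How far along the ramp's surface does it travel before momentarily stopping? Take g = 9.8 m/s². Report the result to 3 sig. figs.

d ≈ 13.3 m

The moment of inertia is (1/2)MR², giving k ≡ I/(MR²) = 0.5.
Pure rolling means v = ωR; then KE = ½Mv² + ½I(v/R)² = ½(1+k)Mv² = (3/4)Mv².
Setting this equal to Mgh gives the vertical rise h = (1+k)v₀²/(2g) = 1.5×8.88²/(2×9.8) = 6.035 m.
Along the incline, d = h/sinθ = 6.035/sin27° ≈ 13.3 m.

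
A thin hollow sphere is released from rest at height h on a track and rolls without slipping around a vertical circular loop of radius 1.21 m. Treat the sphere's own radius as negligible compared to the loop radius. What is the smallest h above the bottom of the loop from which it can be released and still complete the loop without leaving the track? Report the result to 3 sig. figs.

h_min ≈ 3.43 m

The moment of inertia is (2/3)MR², giving k ≡ I/(MR²) = 2/3.
At the top, contact is just lost when gravity alone supplies the centripetal force: Mg = Mv_top²/r, i.e. v_top² = gr.
With ω = v/R, the kinetic energy at speed v is ½(1+k)Mv² = (5/6)Mv².
Energy conservation from release (height h) to the top (height 2r): Mgh = Mg(2r) + (5/6)M·gr.
Thus h_min = 2r + (1+k)r/2 = r(2 + 1.667/2) = 1.21 × 2.833 ≈ 3.43 m.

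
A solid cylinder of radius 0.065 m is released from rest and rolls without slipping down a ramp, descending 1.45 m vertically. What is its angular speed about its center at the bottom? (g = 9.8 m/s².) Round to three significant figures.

ω ≈ 67.0 rad/s

With I = (1/2)MR², the ratio k = I/(MR²) is 0.5.
The rolling condition ω = v/R makes the rotational term ½I(v/R)² = ½kMv², so KE_total = ½(1+k)Mv² = (3/4)Mv².
Energy conservation Mgh = ½(1+k)Mv² gives v = √(2gh/(1+k)) = √(2 × 9.8 × 1.45 / 1.5) = 4.353 m/s.
The angular speed follows from ω = v/R = 4.353/0.065 ≈ 67.0 rad/s.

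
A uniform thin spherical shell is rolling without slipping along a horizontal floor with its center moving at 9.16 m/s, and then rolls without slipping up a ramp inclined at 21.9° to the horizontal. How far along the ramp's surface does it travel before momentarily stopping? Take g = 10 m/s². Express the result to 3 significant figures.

For this body I = (2/3)MR², i.e. k = I/(MR²) = 2/3.
The rolling condition ω = v/R makes the rotational term ½I(v/R)² = ½kMv², so KE_total = ½(1+k)Mv² = (5/6)Mv².
Setting this equal to Mgh gives the vertical rise h = (1+k)v₀²/(2g) = 1.667×9.16²/(2×10) = 6.992 m.
Along the incline, d = h/sinθ = 6.992/sin21.9° ≈ 18.7 m.

d ≈ 18.7 m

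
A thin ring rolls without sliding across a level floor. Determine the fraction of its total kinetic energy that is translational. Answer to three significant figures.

fraction ≈ 0.500

For this body I = MR², i.e. k = I/(MR²) = 1.
Since ω = v/R, the translational part is ½Mv² and the rotational part is ½I(v/R)² = ½kMv²; the total is ½(1+k)Mv².
The translational fraction is therefore 1/(1+k) = 1/2 ≈ 0.500.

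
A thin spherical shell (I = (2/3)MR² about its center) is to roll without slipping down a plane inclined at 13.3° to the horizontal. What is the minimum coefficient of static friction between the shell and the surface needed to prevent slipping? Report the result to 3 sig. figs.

With I = (2/3)MR², the ratio k = I/(MR²) is 2/3.
Translational: Mg sinθ − f = Ma. Rotational about the CM: fR = Iα = kMRa, so f = kMa.
These give a = g sinθ/(1+k) and the required friction f = kMg sinθ/(1+k).
With N = Mg cosθ, the no-slip condition f ≤ μN gives μ_min = f/N = k tanθ/(1+k).
μ_min = (2/3) × tan13.3° / 1.667 ≈ 0.0946.

μ_min ≈ 0.0946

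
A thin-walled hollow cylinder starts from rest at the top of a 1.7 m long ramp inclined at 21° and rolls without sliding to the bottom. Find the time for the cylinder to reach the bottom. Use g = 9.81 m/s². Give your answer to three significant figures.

Here I = MR², so the shape factor k = I/(MR²) = 1.
Translational: Mg sinθ − f = Ma. Rotational about the CM: fR = Iα = kMRa, so f = kMa.
Hence a = g sinθ/(1+k) = 9.81×sin21°/2 = 1.758 m/s².
Starting from rest, L = ½at², so t = √(2L/a) = √(2×1.7/1.758) ≈ 1.39 s.

t ≈ 1.39 s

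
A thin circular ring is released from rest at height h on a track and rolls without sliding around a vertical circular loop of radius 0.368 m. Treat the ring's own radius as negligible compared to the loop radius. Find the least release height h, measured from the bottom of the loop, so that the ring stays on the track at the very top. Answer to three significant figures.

With I = MR², the ratio k = I/(MR²) is 1.
At the top of the loop, the minimum-contact condition is Mg = Mv_top²/r, so v_top² = gr.
With ω = v/R, the kinetic energy at speed v is ½(1+k)Mv² = Mv².
Energy conservation from release (height h) to the top (height 2r): Mgh = Mg(2r) + M·gr.
Thus h_min = 2r + (1+k)r/2 = r(2 + 2/2) = 0.368 × 3 ≈ 1.10 m.

h_min ≈ 1.10 m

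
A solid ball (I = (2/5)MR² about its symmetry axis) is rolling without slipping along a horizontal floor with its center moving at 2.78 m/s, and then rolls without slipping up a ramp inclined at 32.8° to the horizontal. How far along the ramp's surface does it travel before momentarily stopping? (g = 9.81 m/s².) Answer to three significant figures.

For this body I = (2/5)MR², i.e. k = I/(MR²) = 0.4.
Pure rolling means v = ωR; then KE = ½Mv² + ½I(v/R)² = ½(1+k)Mv² = (7/10)Mv².
Setting this equal to Mgh gives the vertical rise h = (1+k)v₀²/(2g) = 1.4×2.78²/(2×9.81) = 0.5515 m.
The distance along the slope is d = h/sinθ = 0.5515/sin32.8° ≈ 1.02 m.

d ≈ 1.02 m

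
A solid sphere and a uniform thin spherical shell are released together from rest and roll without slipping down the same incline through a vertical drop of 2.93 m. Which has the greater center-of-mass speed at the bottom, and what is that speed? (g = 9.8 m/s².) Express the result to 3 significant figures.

the solid sphere, at v ≈ 6.40 m/s

For rolling without slipping, Mgh = ½(1+k)Mv² where k = I/(MR²), so v = √(2gh/(1+k)).
Solid sphere: k = 0.4, giving v = √(2×9.8×2.93/1.4) = 6.405 m/s.
Uniform thin spherical shell: k = 2/3, giving v = √(2×9.8×2.93/1.667) = 5.87 m/s.
The smaller k wins: the solid sphere, at ≈ 6.40 m/s.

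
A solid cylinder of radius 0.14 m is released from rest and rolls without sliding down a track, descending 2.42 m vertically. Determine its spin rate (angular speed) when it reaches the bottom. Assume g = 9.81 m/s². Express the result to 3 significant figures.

With I = (1/2)MR², the ratio k = I/(MR²) is 0.5.
Rolling without slipping gives ω = v/R, so the total kinetic energy is ½Mv² + ½Iω² = ½(1+k)Mv² = (3/4)Mv².
Energy conservation Mgh = ½(1+k)Mv² gives v = √(2gh/(1+k)) = √(2 × 9.81 × 2.42 / 1.5) = 5.626 m/s.
The angular speed follows from ω = v/R = 5.626/0.14 ≈ 40.2 rad/s.

ω ≈ 40.2 rad/s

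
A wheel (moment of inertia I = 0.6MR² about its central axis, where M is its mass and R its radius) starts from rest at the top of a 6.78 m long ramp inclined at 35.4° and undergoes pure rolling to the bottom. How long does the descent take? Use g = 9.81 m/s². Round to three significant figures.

t ≈ 1.95 s

With I = 0.6MR², the ratio k = I/(MR²) is 0.6.
Translational: Mg sinθ − f = Ma. Rotational about the CM: fR = Iα = kMRa, so f = kMa.
Hence a = g sinθ/(1+k) = 9.81×sin35.4°/1.6 = 3.552 m/s².
Starting from rest, L = ½at², so t = √(2L/a) = √(2×6.78/3.552) ≈ 1.95 s.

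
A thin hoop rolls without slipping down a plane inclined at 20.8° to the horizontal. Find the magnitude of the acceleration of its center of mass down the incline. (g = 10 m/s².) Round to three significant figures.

a ≈ 1.78 m/s²

Here I = MR², so the shape factor k = I/(MR²) = 1.
Newton's second law down the slope: Mg sinθ − f = Ma. The torque equation fR = Iα (with α = a/R) gives f = kMa.
Eliminating f: Mg sinθ = (1+k)Ma, so a = g sinθ/(1+k) = 10 × sin20.8° / 2 ≈ 1.78 m/s².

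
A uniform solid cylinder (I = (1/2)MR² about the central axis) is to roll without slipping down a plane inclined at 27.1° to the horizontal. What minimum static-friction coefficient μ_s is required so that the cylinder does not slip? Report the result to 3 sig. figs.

The moment of inertia is (1/2)MR², giving k ≡ I/(MR²) = 0.5.
Newton's second law down the slope: Mg sinθ − f = Ma. The torque equation fR = Iα (with α = a/R) gives f = kMa.
These give a = g sinθ/(1+k) and the required friction f = kMg sinθ/(1+k).
The normal force is N = Mg cosθ, so μ_min = f/N = k tanθ/(1+k).
μ_min = 0.5 × tan27.1° / 1.5 ≈ 0.171.

μ_min ≈ 0.171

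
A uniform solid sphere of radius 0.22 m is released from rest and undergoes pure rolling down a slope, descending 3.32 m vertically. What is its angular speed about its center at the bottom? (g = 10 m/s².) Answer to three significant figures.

ω ≈ 31.3 rad/s

Here I = (2/5)MR², so the shape factor k = I/(MR²) = 0.4.
Since it rolls without slipping, ω = v/R and KE = ½Mv² + ½Iω² = ½(1+k)Mv² = (7/10)Mv².
Energy conservation Mgh = ½(1+k)Mv² gives v = √(2gh/(1+k)) = √(2 × 10 × 3.32 / 1.4) = 6.887 m/s.
Then ω = v/R = 6.887 / 0.22 ≈ 31.3 rad/s.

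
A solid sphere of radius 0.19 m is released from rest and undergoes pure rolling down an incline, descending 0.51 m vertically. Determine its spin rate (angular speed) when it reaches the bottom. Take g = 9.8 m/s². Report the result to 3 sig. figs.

ω ≈ 14.1 rad/s

Here I = (2/5)MR², so the shape factor k = I/(MR²) = 0.4.
The rolling condition ω = v/R makes the rotational term ½I(v/R)² = ½kMv², so KE_total = ½(1+k)Mv² = (7/10)Mv².
Energy conservation Mgh = ½(1+k)Mv² gives v = √(2gh/(1+k)) = √(2 × 9.8 × 0.51 / 1.4) = 2.672 m/s.
Then ω = v/R = 2.672 / 0.19 ≈ 14.1 rad/s.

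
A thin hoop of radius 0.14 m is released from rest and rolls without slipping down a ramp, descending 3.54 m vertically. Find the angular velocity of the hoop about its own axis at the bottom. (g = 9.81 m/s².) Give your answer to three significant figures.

ω ≈ 42.1 rad/s

With I = MR², the ratio k = I/(MR²) is 1.
The rolling condition ω = v/R makes the rotational term ½I(v/R)² = ½kMv², so KE_total = ½(1+k)Mv² = Mv².
Energy conservation Mgh = ½(1+k)Mv² gives v = √(2gh/(1+k)) = √(2 × 9.81 × 3.54 / 2) = 5.893 m/s.
Then ω = v/R = 5.893 / 0.14 ≈ 42.1 rad/s.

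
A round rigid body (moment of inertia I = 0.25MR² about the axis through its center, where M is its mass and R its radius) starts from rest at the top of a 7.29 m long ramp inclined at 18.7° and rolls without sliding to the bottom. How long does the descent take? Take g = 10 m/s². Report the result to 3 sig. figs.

For this body I = 0.25MR², i.e. k = I/(MR²) = 0.25.
Translational: Mg sinθ − f = Ma. Rotational about the CM: fR = Iα = kMRa, so f = kMa.
Hence a = g sinθ/(1+k) = 10×sin18.7°/1.25 = 2.565 m/s².
Starting from rest, L = ½at², so t = √(2L/a) = √(2×7.29/2.565) ≈ 2.38 s.

t ≈ 2.38 s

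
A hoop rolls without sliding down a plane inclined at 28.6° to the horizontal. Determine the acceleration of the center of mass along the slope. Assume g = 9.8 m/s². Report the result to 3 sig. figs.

a ≈ 2.35 m/s²

With I = MR², the ratio k = I/(MR²) is 1.
Translational: Mg sinθ − f = Ma. Rotational about the CM: fR = Iα = kMRa, so f = kMa.
Eliminating f: Mg sinθ = (1+k)Ma, so a = g sinθ/(1+k) = 9.8 × sin28.6° / 2 ≈ 2.35 m/s².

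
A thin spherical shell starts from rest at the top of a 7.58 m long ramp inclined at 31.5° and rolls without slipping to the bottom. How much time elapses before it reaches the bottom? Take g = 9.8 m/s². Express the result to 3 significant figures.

With I = (2/3)MR², the ratio k = I/(MR²) is 2/3.
Newton's second law down the slope: Mg sinθ − f = Ma. The torque equation fR = Iα (with α = a/R) gives f = kMa.
Hence a = g sinθ/(1+k) = 9.8×sin31.5°/1.667 = 3.072 m/s².
With constant a from rest, t = √(2L/a) = √(2·7.58/3.072) ≈ 2.22 s.

t ≈ 2.22 s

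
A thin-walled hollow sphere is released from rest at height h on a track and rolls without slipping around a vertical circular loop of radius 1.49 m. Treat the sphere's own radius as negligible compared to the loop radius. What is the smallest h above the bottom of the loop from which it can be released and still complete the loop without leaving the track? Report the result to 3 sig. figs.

For this body I = (2/3)MR², i.e. k = I/(MR²) = 2/3.
At the top, contact is just lost when gravity alone supplies the centripetal force: Mg = Mv_top²/r, i.e. v_top² = gr.
With ω = v/R, the kinetic energy at speed v is ½(1+k)Mv² = (5/6)Mv².
Energy conservation from release (height h) to the top (height 2r): Mgh = Mg(2r) + (5/6)M·gr.
Thus h_min = 2r + (1+k)r/2 = r(2 + 1.667/2) = 1.49 × 2.833 ≈ 4.22 m.

h_min ≈ 4.22 m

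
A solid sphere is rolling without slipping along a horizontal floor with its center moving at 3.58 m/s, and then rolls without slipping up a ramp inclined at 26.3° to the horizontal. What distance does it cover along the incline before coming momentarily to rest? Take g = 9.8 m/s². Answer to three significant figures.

d ≈ 2.07 m

With I = (2/5)MR², the ratio k = I/(MR²) is 0.4.
The rolling condition ω = v/R makes the rotational term ½I(v/R)² = ½kMv², so KE_total = ½(1+k)Mv² = (7/10)Mv².
Setting this equal to Mgh gives the vertical rise h = (1+k)v₀²/(2g) = 1.4×3.58²/(2×9.8) = 0.9155 m.
Along the incline, d = h/sinθ = 0.9155/sin26.3° ≈ 2.07 m.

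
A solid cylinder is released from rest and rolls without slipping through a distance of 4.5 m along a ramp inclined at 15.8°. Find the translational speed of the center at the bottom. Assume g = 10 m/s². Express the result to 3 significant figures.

v ≈ 4.04 m/s

The moment of inertia is (1/2)MR², giving k ≡ I/(MR²) = 0.5.
Rolling without slipping gives ω = v/R, so the total kinetic energy is ½Mv² + ½Iω² = ½(1+k)Mv² = (3/4)Mv².
The vertical drop is h = L sinθ = 4.5 × sin15.8° = 1.225 m.
Energy conservation: Mgh = (3/4)Mv², so v = √(2gh/(1+k)) = √(2 × 10 × 1.225 / 1.5) ≈ 4.04 m/s.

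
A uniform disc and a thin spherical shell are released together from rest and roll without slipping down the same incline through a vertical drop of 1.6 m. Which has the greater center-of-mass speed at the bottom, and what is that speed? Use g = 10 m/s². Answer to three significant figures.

For rolling without slipping, Mgh = ½(1+k)Mv² where k = I/(MR²), so v = √(2gh/(1+k)).
Uniform disc: k = 0.5, giving v = √(2×10×1.6/1.5) = 4.619 m/s.
Thin spherical shell: k = 2/3, giving v = √(2×10×1.6/1.667) = 4.382 m/s.
The smaller k wins: the uniform disc, at ≈ 4.62 m/s.

the uniform disc, at v ≈ 4.62 m/s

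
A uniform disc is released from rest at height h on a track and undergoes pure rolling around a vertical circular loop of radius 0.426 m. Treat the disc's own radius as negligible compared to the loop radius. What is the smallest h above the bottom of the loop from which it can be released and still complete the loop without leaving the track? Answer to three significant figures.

h_min ≈ 1.17 m

With I = (1/2)MR², the ratio k = I/(MR²) is 0.5.
At the top, contact is just lost when gravity alone supplies the centripetal force: Mg = Mv_top²/r, i.e. v_top² = gr.
With ω = v/R, the kinetic energy at speed v is ½(1+k)Mv² = (3/4)Mv².
Energy conservation from release (height h) to the top (height 2r): Mgh = Mg(2r) + (3/4)M·gr.
Thus h_min = 2r + (1+k)r/2 = r(2 + 1.5/2) = 0.426 × 2.75 ≈ 1.17 m.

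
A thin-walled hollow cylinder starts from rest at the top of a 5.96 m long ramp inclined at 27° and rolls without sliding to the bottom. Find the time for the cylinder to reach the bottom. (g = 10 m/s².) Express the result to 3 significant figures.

t ≈ 2.29 s

For this body I = MR², i.e. k = I/(MR²) = 1.
Along the incline Mg sinθ − f = Ma, and torque about the center fR = Iα = kMR²(a/R) gives f = kMa.
Hence a = g sinθ/(1+k) = 10×sin27°/2 = 2.27 m/s².
Starting from rest, L = ½at², so t = √(2L/a) = √(2×5.96/2.27) ≈ 2.29 s.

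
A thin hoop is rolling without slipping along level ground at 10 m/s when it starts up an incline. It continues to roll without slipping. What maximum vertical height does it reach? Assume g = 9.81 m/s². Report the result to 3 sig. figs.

h ≈ 10.2 m

For this body I = MR², i.e. k = I/(MR²) = 1.
Since it rolls without slipping, ω = v/R and KE = ½Mv² + ½Iω² = ½(1+k)Mv² = Mv².
At the top the kinetic energy is zero, so Mv₀² = Mgh.
Thus h = (1+k)v₀²/(2g) = 2 × 10² / (2 × 9.81) ≈ 10.2 m.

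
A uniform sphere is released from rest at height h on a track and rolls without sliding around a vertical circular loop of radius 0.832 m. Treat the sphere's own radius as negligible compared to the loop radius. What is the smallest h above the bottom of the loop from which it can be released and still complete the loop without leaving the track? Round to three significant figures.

The moment of inertia is (2/5)MR², giving k ≡ I/(MR²) = 0.4.
At the top of the loop, the minimum-contact condition is Mg = Mv_top²/r, so v_top² = gr.
With ω = v/R, the kinetic energy at speed v is ½(1+k)Mv² = (7/10)Mv².
Energy conservation from release (height h) to the top (height 2r): Mgh = Mg(2r) + (7/10)M·gr.
Thus h_min = 2r + (1+k)r/2 = r(2 + 1.4/2) = 0.832 × 2.7 ≈ 2.25 m.

h_min ≈ 2.25 m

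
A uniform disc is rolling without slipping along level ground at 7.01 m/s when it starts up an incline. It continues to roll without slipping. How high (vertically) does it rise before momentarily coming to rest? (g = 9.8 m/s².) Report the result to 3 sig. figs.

With I = (1/2)MR², the ratio k = I/(MR²) is 0.5.
Rolling without slipping gives ω = v/R, so the total kinetic energy is ½Mv² + ½Iω² = ½(1+k)Mv² = (3/4)Mv².
All of this converts to potential energy at the highest point: (3/4)Mv₀² = Mgh.
Thus h = (1+k)v₀²/(2g) = 1.5 × 7.01² / (2 × 9.8) ≈ 3.76 m.

h ≈ 3.76 m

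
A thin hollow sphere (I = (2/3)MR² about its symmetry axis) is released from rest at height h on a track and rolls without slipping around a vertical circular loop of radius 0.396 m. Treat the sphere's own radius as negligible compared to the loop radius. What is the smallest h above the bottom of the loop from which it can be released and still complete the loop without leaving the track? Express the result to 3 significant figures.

h_min ≈ 1.12 m

With I = (2/3)MR², the ratio k = I/(MR²) is 2/3.
At the top of the loop, the minimum-contact condition is Mg = Mv_top²/r, so v_top² = gr.
With ω = v/R, the kinetic energy at speed v is ½(1+k)Mv² = (5/6)Mv².
Energy conservation from release (height h) to the top (height 2r): Mgh = Mg(2r) + (5/6)M·gr.
Thus h_min = 2r + (1+k)r/2 = r(2 + 1.667/2) = 0.396 × 2.833 ≈ 1.12 m.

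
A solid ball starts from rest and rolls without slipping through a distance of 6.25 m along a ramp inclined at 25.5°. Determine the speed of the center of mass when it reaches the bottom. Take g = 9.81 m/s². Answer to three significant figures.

v ≈ 6.14 m/s

With I = (2/5)MR², the ratio k = I/(MR²) is 0.4.
Rolling without slipping gives ω = v/R, so the total kinetic energy is ½Mv² + ½Iω² = ½(1+k)Mv² = (7/10)Mv².
The vertical drop is h = L sinθ = 6.25 × sin25.5° = 2.691 m.
Energy conservation: Mgh = (7/10)Mv², so v = √(2gh/(1+k)) = √(2 × 9.81 × 2.691 / 1.4) ≈ 6.14 m/s.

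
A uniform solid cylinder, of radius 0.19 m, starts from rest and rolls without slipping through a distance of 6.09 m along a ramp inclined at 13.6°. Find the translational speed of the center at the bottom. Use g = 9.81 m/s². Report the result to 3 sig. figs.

v ≈ 4.33 m/s

Here I = (1/2)MR², so the shape factor k = I/(MR²) = 0.5.
The rolling condition ω = v/R makes the rotational term ½I(v/R)² = ½kMv², so KE_total = ½(1+k)Mv² = (3/4)Mv².
The vertical drop is h = L sinθ = 6.09 × sin13.6° = 1.432 m.
Setting Mgh = (3/4)Mv² gives v = √(2gh/(1+k)) = √(2·9.81·1.432/1.5) ≈ 4.33 m/s.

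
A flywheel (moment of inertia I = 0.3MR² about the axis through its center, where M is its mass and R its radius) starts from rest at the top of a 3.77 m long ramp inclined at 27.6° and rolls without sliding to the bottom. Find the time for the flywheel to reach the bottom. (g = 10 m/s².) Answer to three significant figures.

t ≈ 1.45 s

For this body I = 0.3MR², i.e. k = I/(MR²) = 0.3.
Translational: Mg sinθ − f = Ma. Rotational about the CM: fR = Iα = kMRa, so f = kMa.
Hence a = g sinθ/(1+k) = 10×sin27.6°/1.3 = 3.564 m/s².
With constant a from rest, t = √(2L/a) = √(2·3.77/3.564) ≈ 1.45 s.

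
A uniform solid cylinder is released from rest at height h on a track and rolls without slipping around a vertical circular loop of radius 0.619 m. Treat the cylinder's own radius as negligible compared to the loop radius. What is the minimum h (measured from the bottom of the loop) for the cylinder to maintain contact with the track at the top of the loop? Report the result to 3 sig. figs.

The moment of inertia is (1/2)MR², giving k ≡ I/(MR²) = 0.5.
At the top, contact is just lost when gravity alone supplies the centripetal force: Mg = Mv_top²/r, i.e. v_top² = gr.
With ω = v/R, the kinetic energy at speed v is ½(1+k)Mv² = (3/4)Mv².
Energy conservation from release (height h) to the top (height 2r): Mgh = Mg(2r) + (3/4)M·gr.
Thus h_min = 2r + (1+k)r/2 = r(2 + 1.5/2) = 0.619 × 2.75 ≈ 1.70 m.

h_min ≈ 1.70 m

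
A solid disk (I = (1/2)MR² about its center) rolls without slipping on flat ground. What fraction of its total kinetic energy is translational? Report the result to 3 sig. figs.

fraction ≈ 0.667

For this body I = (1/2)MR², i.e. k = I/(MR²) = 0.5.
Since ω = v/R, the translational part is ½Mv² and the rotational part is ½I(v/R)² = ½kMv²; the total is ½(1+k)Mv².
The translational fraction is therefore 1/(1+k) = 1/1.5 ≈ 0.667.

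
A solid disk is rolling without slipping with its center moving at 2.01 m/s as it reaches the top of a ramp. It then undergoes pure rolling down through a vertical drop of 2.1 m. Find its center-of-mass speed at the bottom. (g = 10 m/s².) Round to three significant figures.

v ≈ 5.66 m/s

For this body I = (1/2)MR², i.e. k = I/(MR²) = 0.5.
Since it rolls without slipping, ω = v/R and KE = ½Mv² + ½Iω² = ½(1+k)Mv² = (3/4)Mv².
Conserving energy between top and bottom: (3/4)Mv² = (3/4)Mv₀² + Mgh, hence v² = v₀² + 2gh/(1+k).
v = √(2.01² + 2×10×2.1/1.5) = √32.04 ≈ 5.66 m/s.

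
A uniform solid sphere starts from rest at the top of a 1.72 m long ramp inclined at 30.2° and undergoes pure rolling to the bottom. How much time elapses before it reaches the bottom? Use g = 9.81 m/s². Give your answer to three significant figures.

For this body I = (2/5)MR², i.e. k = I/(MR²) = 0.4.
Newton's second law down the slope: Mg sinθ − f = Ma. The torque equation fR = Iα (with α = a/R) gives f = kMa.
Hence a = g sinθ/(1+k) = 9.81×sin30.2°/1.4 = 3.525 m/s².
Starting from rest, L = ½at², so t = √(2L/a) = √(2×1.72/3.525) ≈ 0.988 s.

t ≈ 0.988 s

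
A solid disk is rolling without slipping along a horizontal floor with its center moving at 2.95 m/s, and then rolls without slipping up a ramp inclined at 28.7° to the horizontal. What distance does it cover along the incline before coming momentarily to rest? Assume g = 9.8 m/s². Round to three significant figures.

d ≈ 1.39 m

Here I = (1/2)MR², so the shape factor k = I/(MR²) = 0.5.
The rolling condition ω = v/R makes the rotational term ½I(v/R)² = ½kMv², so KE_total = ½(1+k)Mv² = (3/4)Mv².
Setting this equal to Mgh gives the vertical rise h = (1+k)v₀²/(2g) = 1.5×2.95²/(2×9.8) = 0.666 m.
Along the incline, d = h/sinθ = 0.666/sin28.7° ≈ 1.39 m.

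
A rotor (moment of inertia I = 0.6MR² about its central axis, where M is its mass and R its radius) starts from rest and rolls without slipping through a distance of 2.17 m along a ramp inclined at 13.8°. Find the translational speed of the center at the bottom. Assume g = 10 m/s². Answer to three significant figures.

For this body I = 0.6MR², i.e. k = I/(MR²) = 0.6.
Since it rolls without slipping, ω = v/R and KE = ½Mv² + ½Iω² = ½(1+k)Mv² = (4/5)Mv².
The vertical drop is h = L sinθ = 2.17 × sin13.8° = 0.5176 m.
Energy conservation: Mgh = (4/5)Mv², so v = √(2gh/(1+k)) = √(2 × 10 × 0.5176 / 1.6) ≈ 2.54 m/s.

v ≈ 2.54 m/s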